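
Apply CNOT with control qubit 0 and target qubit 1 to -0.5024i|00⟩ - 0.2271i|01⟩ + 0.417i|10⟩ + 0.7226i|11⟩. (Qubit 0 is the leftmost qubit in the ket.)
-0.5024i|00⟩ - 0.2271i|01⟩ + 0.7226i|10⟩ + 0.417i|11⟩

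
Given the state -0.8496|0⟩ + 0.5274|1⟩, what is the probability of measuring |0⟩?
0.7218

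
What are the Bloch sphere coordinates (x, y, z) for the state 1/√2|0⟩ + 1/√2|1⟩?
(1, 0, 0)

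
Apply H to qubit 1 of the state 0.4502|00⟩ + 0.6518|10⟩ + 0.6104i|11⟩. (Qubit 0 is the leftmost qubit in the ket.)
0.3183|00⟩ + 0.3183|01⟩ + (0.4609 + 0.4316i)|10⟩ + (0.4609 - 0.4316i)|11⟩

H on qubit 1 mixes each pair of kets that differ only in qubit 1: amplitudes (a, b) of (|…0…⟩, |…1…⟩) become ((a + b)/√2, (a − b)/√2). Kets absent from the input have amplitude 0.
(|00⟩, |01⟩): (a, b) = (0.4502, 0) → (0.3183, 0.3183)
(|10⟩, |11⟩): (a, b) = (0.6518, 0.6104i) → ((0.4609 + 0.4316i), (0.4609 - 0.4316i))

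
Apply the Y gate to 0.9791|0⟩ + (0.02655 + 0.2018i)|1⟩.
(0.2018 - 0.02655i)|0⟩ + 0.9791i|1⟩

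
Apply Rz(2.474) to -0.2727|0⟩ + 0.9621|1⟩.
(-0.08935 + 0.2576i)|0⟩ + (0.3152 + 0.909i)|1⟩

Rz(2.474) = [[e^(−iθ/2), 0], [0, e^(iθ/2)]] with e^(±iθ/2) = cos(θ/2) ± i·sin(θ/2); θ = 2.474, cos(θ/2) ≈ 0.327632, sin(θ/2) ≈ 0.944805.
With a = amp(|0⟩) = -0.2727 and b = amp(|1⟩) = 0.9621:
new amp(|0⟩) = (0.327632 - 0.944805i)·a = (-0.08935 + 0.2576i)
new amp(|1⟩) = (0.327632 + 0.944805i)·b = (0.3152 + 0.909i)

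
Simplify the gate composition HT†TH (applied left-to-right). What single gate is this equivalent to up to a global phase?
I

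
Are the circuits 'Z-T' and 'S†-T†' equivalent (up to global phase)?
Yes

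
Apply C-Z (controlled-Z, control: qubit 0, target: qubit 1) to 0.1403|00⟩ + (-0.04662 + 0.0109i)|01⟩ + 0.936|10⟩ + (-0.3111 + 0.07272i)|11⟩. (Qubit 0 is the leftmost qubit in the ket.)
0.1403|00⟩ + (-0.04662 + 0.0109i)|01⟩ + 0.936|10⟩ + (0.3111 - 0.07272i)|11⟩

C-Z leaves the control-|0⟩ kets |00⟩, |01⟩ unchanged and applies Z to qubit 1 on the control-|1⟩ pair (|10⟩, |11⟩).
Z = [[1, 0], [0, -1]].
With a = amp(|10⟩) = 0.936 and b = amp(|11⟩) = (-0.3111 + 0.07272i):
new amp(|10⟩) = (1)·a = 0.936
new amp(|11⟩) = (-1)·b = (0.3111 - 0.07272i)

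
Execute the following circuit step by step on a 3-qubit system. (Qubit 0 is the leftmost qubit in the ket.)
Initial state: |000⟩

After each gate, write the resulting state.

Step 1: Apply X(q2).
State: |001⟩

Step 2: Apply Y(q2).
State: -i|000⟩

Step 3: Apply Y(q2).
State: |001⟩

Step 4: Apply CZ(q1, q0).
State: |001⟩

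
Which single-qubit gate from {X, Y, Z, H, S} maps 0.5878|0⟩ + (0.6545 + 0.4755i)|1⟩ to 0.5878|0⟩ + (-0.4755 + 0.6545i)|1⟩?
S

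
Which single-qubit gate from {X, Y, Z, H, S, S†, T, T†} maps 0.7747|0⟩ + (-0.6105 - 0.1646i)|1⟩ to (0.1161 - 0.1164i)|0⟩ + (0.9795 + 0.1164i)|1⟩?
H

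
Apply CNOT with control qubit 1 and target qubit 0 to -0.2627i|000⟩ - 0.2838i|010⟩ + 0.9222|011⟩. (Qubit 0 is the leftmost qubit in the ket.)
-0.2627i|000⟩ - 0.2838i|110⟩ + 0.9222|111⟩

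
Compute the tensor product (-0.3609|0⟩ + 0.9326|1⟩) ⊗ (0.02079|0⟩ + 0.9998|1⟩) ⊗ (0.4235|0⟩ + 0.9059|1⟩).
-0.003178|000⟩ - 0.006797|001⟩ - 0.1528|010⟩ - 0.3269|011⟩ + 0.008211|100⟩ + 0.01756|101⟩ + 0.3949|110⟩ + 0.8447|111⟩

amp(|b₁b₂…⟩) = product of the factor amplitudes for bits b₁, b₂, …; only kets whose every factor amplitude is nonzero survive.
|000⟩: (-0.3609)(0.02079)(0.4235) = -0.003178
|001⟩: (-0.3609)(0.02079)(0.9059) = -0.006797
|010⟩: (-0.3609)(0.9998)(0.4235) = -0.1528
|011⟩: (-0.3609)(0.9998)(0.9059) = -0.3269
|100⟩: (0.9326)(0.02079)(0.4235) = 0.008211
|101⟩: (0.9326)(0.02079)(0.9059) = 0.01756
|110⟩: (0.9326)(0.9998)(0.4235) = 0.3949
|111⟩: (0.9326)(0.9998)(0.9059) = 0.8447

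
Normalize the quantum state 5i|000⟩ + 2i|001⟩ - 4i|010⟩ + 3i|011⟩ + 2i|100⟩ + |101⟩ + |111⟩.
0.6455i|000⟩ + 0.2582i|001⟩ - 0.5164i|010⟩ + 0.3873i|011⟩ + 0.2582i|100⟩ + 0.1291|101⟩ + 0.1291|111⟩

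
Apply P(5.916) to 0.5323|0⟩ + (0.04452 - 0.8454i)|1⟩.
0.5323|0⟩ + (-0.2619 - 0.805i)|1⟩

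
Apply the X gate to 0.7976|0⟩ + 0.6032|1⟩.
0.6032|0⟩ + 0.7976|1⟩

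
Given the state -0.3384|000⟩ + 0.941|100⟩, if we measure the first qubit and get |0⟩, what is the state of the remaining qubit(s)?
-|00⟩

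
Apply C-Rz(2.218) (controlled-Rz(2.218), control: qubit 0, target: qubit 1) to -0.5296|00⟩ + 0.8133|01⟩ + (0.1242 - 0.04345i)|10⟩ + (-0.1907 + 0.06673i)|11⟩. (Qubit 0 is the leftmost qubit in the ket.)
-0.5296|00⟩ + 0.8133|01⟩ + (0.01644 - 0.1305i)|10⟩ + (-0.1447 - 0.141i)|11⟩

C-Rz(2.218) leaves the control-|0⟩ kets |00⟩, |01⟩ unchanged and applies Rz(2.218) to qubit 1 on the control-|1⟩ pair (|10⟩, |11⟩).
Rz(2.218) = [[e^(−iθ/2), 0], [0, e^(iθ/2)]] with e^(±iθ/2) = cos(θ/2) ± i·sin(θ/2); θ = 2.218, cos(θ/2) ≈ 0.445557, sin(θ/2) ≈ 0.895254.
With a = amp(|10⟩) = (0.1242 - 0.04345i) and b = amp(|11⟩) = (-0.1907 + 0.06673i):
new amp(|10⟩) = (0.445557 - 0.895254i)·a = (0.01644 - 0.1305i)
new amp(|11⟩) = (0.445557 + 0.895254i)·b = (-0.1447 - 0.141i)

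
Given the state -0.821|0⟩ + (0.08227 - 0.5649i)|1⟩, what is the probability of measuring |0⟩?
0.674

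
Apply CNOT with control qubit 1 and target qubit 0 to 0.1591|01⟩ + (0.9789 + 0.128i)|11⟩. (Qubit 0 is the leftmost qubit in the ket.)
(0.9789 + 0.128i)|01⟩ + 0.1591|11⟩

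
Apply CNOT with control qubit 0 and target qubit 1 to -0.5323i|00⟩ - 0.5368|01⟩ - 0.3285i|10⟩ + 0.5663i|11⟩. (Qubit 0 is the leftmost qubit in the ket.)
-0.5323i|00⟩ - 0.5368|01⟩ + 0.5663i|10⟩ - 0.3285i|11⟩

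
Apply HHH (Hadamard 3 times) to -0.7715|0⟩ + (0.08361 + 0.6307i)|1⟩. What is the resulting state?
(-0.4864 + 0.446i)|0⟩ + (-0.6047 - 0.446i)|1⟩

H² = I, so H^3 = H: a single Hadamard. With (a, b) = (-0.7715, (0.08361 + 0.6307i)), H gives ((a + b)/√2, (a − b)/√2) = ((-0.4864 + 0.446i), (-0.6047 - 0.446i)).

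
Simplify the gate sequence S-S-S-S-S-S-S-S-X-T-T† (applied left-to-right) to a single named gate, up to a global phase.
X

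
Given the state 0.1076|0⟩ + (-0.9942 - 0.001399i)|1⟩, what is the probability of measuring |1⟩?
0.9884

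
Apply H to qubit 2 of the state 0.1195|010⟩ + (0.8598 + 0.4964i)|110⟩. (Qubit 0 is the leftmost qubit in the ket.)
0.0845|010⟩ + 0.0845|011⟩ + (0.608 + 0.351i)|110⟩ + (0.608 + 0.351i)|111⟩

H on qubit 2 mixes each pair of kets that differ only in qubit 2: amplitudes (a, b) of (|…0…⟩, |…1…⟩) become ((a + b)/√2, (a − b)/√2). Kets absent from the input have amplitude 0.
(|010⟩, |011⟩): (a, b) = (0.1195, 0) → (0.0845, 0.0845)
(|110⟩, |111⟩): (a, b) = ((0.8598 + 0.4964i), 0) → ((0.608 + 0.351i), (0.608 + 0.351i))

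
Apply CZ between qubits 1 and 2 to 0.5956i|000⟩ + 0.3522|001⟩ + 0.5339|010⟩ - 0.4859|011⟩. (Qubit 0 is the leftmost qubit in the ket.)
0.5956i|000⟩ + 0.3522|001⟩ + 0.5339|010⟩ + 0.4859|011⟩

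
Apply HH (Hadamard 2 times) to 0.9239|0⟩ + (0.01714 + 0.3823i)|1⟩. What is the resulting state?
0.9239|0⟩ + (0.01714 + 0.3823i)|1⟩

H² = I, so an even number of Hadamards cancels: H^2 = I and the state is unchanged.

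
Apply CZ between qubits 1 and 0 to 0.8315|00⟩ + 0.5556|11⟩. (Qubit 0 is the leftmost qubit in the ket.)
0.8315|00⟩ - 0.5556|11⟩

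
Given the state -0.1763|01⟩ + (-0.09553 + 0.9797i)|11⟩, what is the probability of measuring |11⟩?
0.9689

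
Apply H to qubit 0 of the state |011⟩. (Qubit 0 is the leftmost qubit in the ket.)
1/√2|011⟩ + 1/√2|111⟩

H on qubit 0 mixes each pair of kets that differ only in qubit 0: amplitudes (a, b) of (|…0…⟩, |…1…⟩) become ((a + b)/√2, (a − b)/√2). Kets absent from the input have amplitude 0.
(|011⟩, |111⟩): (a, b) = (1, 0) → (1/√2, 1/√2)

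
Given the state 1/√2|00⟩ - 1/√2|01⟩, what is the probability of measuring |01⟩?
1/2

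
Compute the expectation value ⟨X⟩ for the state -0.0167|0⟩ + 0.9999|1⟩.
-0.0334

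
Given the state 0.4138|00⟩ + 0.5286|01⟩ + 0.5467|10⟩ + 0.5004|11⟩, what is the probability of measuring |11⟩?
0.2504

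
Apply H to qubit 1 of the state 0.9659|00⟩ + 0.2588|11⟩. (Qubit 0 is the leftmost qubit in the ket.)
0.683|00⟩ + 0.683|01⟩ + 0.183|10⟩ - 0.183|11⟩

H on qubit 1 mixes each pair of kets that differ only in qubit 1: amplitudes (a, b) of (|…0…⟩, |…1…⟩) become ((a + b)/√2, (a − b)/√2). Kets absent from the input have amplitude 0.
(|00⟩, |01⟩): (a, b) = (0.9659, 0) → (0.683, 0.683)
(|10⟩, |11⟩): (a, b) = (0, 0.2588) → (0.183, -0.183)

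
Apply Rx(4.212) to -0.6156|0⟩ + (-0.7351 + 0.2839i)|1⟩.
(0.5582 + 0.6323i)|0⟩ + (0.3749 + 0.3847i)|1⟩

Rx(4.212) = [[cos(θ/2), −i·sin(θ/2)], [−i·sin(θ/2), cos(θ/2)]]; θ = 4.212, cos(θ/2) ≈ -0.510016, sin(θ/2) ≈ 0.860165.
With a = amp(|0⟩) = -0.6156 and b = amp(|1⟩) = (-0.7351 + 0.2839i):
new amp(|0⟩) = (-0.510016)·a + (-0.860165i)·b = (0.5582 + 0.6323i)
new amp(|1⟩) = (-0.860165i)·a + (-0.510016)·b = (0.3749 + 0.3847i)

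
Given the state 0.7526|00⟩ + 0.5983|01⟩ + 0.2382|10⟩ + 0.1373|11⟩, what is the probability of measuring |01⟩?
0.358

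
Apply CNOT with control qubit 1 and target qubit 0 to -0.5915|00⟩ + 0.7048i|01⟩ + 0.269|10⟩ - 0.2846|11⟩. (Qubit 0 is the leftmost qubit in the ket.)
-0.5915|00⟩ - 0.2846|01⟩ + 0.269|10⟩ + 0.7048i|11⟩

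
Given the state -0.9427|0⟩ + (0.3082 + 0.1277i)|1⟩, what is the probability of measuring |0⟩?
0.8887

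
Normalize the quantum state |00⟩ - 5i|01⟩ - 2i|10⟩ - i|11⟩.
0.1796|00⟩ - 0.898i|01⟩ - 0.3592i|10⟩ - 0.1796i|11⟩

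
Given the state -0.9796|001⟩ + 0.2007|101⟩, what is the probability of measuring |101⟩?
0.04028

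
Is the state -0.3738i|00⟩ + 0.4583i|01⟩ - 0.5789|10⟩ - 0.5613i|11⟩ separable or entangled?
Entangled

Writing the state as a|00⟩ + b|01⟩ + c|10⟩ + d|11⟩, it is a product state iff ad − bc = 0.
Here (a, b, c, d) = (-0.3738i, 0.4583i, -0.5789, -0.5613i): ad − bc = (-0.3738i)(-0.5613i) − (0.4583i)(-0.5789) = (-0.2098 + 0.2653i) ≠ 0, so the state is entangled.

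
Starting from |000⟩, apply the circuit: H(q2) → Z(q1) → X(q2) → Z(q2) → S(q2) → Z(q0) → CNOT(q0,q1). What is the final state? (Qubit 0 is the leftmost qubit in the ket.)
1/√2|000⟩ - (1/√2)i|001⟩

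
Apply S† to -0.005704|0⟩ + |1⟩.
-0.005704|0⟩ - i|1⟩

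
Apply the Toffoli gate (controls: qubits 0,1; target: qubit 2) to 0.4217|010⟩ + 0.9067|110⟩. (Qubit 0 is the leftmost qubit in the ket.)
0.4217|010⟩ + 0.9067|111⟩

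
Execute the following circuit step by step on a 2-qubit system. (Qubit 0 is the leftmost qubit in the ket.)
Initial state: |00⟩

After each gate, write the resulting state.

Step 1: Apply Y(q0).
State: i|10⟩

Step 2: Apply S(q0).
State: -|10⟩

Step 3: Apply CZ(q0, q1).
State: -|10⟩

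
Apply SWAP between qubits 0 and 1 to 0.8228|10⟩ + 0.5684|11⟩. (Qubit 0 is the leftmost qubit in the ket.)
0.8228|01⟩ + 0.5684|11⟩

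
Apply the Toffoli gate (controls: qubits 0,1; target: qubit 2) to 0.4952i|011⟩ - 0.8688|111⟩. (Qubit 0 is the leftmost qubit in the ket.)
0.4952i|011⟩ - 0.8688|110⟩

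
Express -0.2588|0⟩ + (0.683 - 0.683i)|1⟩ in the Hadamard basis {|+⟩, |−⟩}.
(0.3 - 0.483i)|+⟩ + (-0.666 + 0.483i)|−⟩

With |ψ⟩ = α|0⟩ + β|1⟩, the Hadamard-basis coefficients are ⟨+|ψ⟩ = (α + β)/√2 and ⟨−|ψ⟩ = (α − β)/√2.
Here α = -0.2588, β = (0.683 - 0.683i): (α + β)/√2 = (0.3 - 0.483i), (α − β)/√2 = (-0.666 + 0.483i).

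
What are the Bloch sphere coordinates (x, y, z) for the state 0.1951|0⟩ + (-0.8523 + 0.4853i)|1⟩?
(-0.3326, 0.1894, -0.9239)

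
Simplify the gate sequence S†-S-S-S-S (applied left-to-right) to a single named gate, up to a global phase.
S†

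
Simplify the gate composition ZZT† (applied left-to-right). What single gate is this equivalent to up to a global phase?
T†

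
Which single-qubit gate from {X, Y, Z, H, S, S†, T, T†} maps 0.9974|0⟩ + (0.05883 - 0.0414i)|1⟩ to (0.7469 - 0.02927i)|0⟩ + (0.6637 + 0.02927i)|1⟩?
H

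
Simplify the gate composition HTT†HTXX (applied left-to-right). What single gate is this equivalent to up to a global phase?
T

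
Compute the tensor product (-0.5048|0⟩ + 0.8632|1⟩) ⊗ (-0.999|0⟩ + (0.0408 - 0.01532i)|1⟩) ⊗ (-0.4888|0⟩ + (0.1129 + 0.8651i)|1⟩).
-0.2465|000⟩ + (0.05693 + 0.4363i)|001⟩ + (0.01007 - 0.00378i)|010⟩ + (-0.009016 - 0.01694i)|011⟩ + 0.4215|100⟩ + (-0.09736 - 0.746i)|101⟩ + (-0.01721 + 0.006464i)|110⟩ + (0.01542 + 0.02897i)|111⟩

amp(|b₁b₂…⟩) = product of the factor amplitudes for bits b₁, b₂, …; only kets whose every factor amplitude is nonzero survive.
|000⟩: (-0.5048)(-0.999)(-0.4888) = -0.2465
|001⟩: (-0.5048)(-0.999)(0.1129 + 0.8651i) = (0.05693 + 0.4363i)
|010⟩: (-0.5048)(0.0408 - 0.01532i)(-0.4888) = (0.01007 - 0.00378i)
|011⟩: (-0.5048)(0.0408 - 0.01532i)(0.1129 + 0.8651i) = (-0.009016 - 0.01694i)
|100⟩: (0.8632)(-0.999)(-0.4888) = 0.4215
|101⟩: (0.8632)(-0.999)(0.1129 + 0.8651i) = (-0.09736 - 0.746i)
|110⟩: (0.8632)(0.0408 - 0.01532i)(-0.4888) = (-0.01721 + 0.006464i)
|111⟩: (0.8632)(0.0408 - 0.01532i)(0.1129 + 0.8651i) = (0.01542 + 0.02897i)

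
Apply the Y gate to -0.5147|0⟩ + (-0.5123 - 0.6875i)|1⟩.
(-0.6875 + 0.5123i)|0⟩ - 0.5147i|1⟩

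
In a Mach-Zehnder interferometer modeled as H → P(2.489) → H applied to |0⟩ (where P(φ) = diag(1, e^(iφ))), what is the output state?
(0.1027 + 0.3036i)|0⟩ + (0.8973 - 0.3036i)|1⟩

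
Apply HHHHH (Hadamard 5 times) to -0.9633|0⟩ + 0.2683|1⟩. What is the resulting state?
-0.4914|0⟩ - 0.8709|1⟩

H² = I, so H^5 = H: a single Hadamard. With (a, b) = (-0.9633, 0.2683), H gives ((a + b)/√2, (a − b)/√2) = (-0.4914, -0.8709).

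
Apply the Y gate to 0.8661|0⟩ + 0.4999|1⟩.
-0.4999i|0⟩ + 0.8661i|1⟩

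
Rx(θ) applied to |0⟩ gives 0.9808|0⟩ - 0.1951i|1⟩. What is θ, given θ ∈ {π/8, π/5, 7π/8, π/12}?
π/8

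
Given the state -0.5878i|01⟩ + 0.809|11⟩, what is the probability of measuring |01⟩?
0.3455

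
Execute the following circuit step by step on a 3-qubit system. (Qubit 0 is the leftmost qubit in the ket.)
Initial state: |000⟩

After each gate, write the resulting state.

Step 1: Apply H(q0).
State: 1/√2|000⟩ + 1/√2|100⟩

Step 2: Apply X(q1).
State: 1/√2|010⟩ + 1/√2|110⟩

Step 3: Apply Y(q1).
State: -(1/√2)i|000⟩ - (1/√2)i|100⟩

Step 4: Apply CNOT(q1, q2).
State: -(1/√2)i|000⟩ - (1/√2)i|100⟩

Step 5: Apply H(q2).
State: -(1/2)i|000⟩ - (1/2)i|001⟩ - (1/2)i|100⟩ - (1/2)i|101⟩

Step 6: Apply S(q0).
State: -(1/2)i|000⟩ - (1/2)i|001⟩ + 1/2|100⟩ + 1/2|101⟩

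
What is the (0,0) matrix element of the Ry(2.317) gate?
0.4007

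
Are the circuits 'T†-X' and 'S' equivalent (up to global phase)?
No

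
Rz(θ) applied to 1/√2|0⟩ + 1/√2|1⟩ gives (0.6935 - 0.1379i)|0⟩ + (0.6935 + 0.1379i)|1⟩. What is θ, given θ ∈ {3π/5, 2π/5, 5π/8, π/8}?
π/8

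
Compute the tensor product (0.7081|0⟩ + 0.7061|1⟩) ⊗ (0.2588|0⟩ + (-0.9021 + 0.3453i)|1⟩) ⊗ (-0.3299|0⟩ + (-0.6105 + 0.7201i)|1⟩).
-0.06046|000⟩ + (-0.1119 + 0.132i)|001⟩ + (0.2107 - 0.08066i)|010⟩ + (0.2139 - 0.6093i)|011⟩ - 0.06029|100⟩ + (-0.1116 + 0.1316i)|101⟩ + (0.2101 - 0.08044i)|110⟩ + (0.2133 - 0.6075i)|111⟩

amp(|b₁b₂…⟩) = product of the factor amplitudes for bits b₁, b₂, …; only kets whose every factor amplitude is nonzero survive.
|000⟩: (0.7081)(0.2588)(-0.3299) = -0.06046
|001⟩: (0.7081)(0.2588)(-0.6105 + 0.7201i) = (-0.1119 + 0.132i)
|010⟩: (0.7081)(-0.9021 + 0.3453i)(-0.3299) = (0.2107 - 0.08066i)
|011⟩: (0.7081)(-0.9021 + 0.3453i)(-0.6105 + 0.7201i) = (0.2139 - 0.6093i)
|100⟩: (0.7061)(0.2588)(-0.3299) = -0.06029
|101⟩: (0.7061)(0.2588)(-0.6105 + 0.7201i) = (-0.1116 + 0.1316i)
|110⟩: (0.7061)(-0.9021 + 0.3453i)(-0.3299) = (0.2101 - 0.08044i)
|111⟩: (0.7061)(-0.9021 + 0.3453i)(-0.6105 + 0.7201i) = (0.2133 - 0.6075i)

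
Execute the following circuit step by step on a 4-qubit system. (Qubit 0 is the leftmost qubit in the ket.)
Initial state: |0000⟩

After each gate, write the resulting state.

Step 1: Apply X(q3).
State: |0001⟩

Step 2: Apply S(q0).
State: |0001⟩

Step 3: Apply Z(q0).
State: |0001⟩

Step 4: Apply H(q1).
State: 1/√2|0001⟩ + 1/√2|0101⟩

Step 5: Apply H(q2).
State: 1/2|0001⟩ + 1/2|0011⟩ + 1/2|0101⟩ + 1/2|0111⟩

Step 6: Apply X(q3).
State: 1/2|0000⟩ + 1/2|0010⟩ + 1/2|0100⟩ + 1/2|0110⟩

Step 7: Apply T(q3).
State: 1/2|0000⟩ + 1/2|0010⟩ + 1/2|0100⟩ + 1/2|0110⟩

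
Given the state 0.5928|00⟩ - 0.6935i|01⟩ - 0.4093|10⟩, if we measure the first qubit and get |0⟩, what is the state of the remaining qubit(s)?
0.6498|0⟩ - 0.7601i|1⟩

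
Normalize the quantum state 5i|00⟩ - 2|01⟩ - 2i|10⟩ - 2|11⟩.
0.822i|00⟩ - 0.3288|01⟩ - 0.3288i|10⟩ - 0.3288|11⟩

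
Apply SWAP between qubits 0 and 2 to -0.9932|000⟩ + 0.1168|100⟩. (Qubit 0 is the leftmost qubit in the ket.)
-0.9932|000⟩ + 0.1168|001⟩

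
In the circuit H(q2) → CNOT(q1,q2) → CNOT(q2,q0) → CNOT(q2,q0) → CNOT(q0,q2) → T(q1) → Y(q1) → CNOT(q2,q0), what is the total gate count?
8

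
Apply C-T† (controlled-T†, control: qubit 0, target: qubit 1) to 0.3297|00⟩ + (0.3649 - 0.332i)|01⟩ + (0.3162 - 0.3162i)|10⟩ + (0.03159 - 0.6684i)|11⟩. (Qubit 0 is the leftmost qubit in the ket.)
0.3297|00⟩ + (0.3649 - 0.332i)|01⟩ + (0.3162 - 0.3162i)|10⟩ + (-0.4503 - 0.495i)|11⟩

C-T† leaves the control-|0⟩ kets |00⟩, |01⟩ unchanged and applies T† to qubit 1 on the control-|1⟩ pair (|10⟩, |11⟩).
T† = [[1, 0], [0, (1/√2 - (1/√2)i)]].
With a = amp(|10⟩) = (0.3162 - 0.3162i) and b = amp(|11⟩) = (0.03159 - 0.6684i):
new amp(|10⟩) = (1)·a = (0.3162 - 0.3162i)
new amp(|11⟩) = (1/√2 - (1/√2)i)·b = (-0.4503 - 0.495i)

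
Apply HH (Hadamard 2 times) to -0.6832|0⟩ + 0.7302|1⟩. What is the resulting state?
-0.6832|0⟩ + 0.7302|1⟩

H² = I, so an even number of Hadamards cancels: H^2 = I and the state is unchanged.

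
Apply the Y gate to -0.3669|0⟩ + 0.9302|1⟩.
-0.9302i|0⟩ - 0.3669i|1⟩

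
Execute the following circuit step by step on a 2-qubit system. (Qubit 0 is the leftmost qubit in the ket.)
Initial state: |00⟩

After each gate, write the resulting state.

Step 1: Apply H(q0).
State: 1/√2|00⟩ + 1/√2|10⟩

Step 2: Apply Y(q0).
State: -(1/√2)i|00⟩ + (1/√2)i|10⟩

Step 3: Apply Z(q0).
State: -(1/√2)i|00⟩ - (1/√2)i|10⟩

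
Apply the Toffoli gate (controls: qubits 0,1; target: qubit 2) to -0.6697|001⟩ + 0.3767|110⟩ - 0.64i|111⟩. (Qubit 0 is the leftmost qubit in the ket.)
-0.6697|001⟩ - 0.64i|110⟩ + 0.3767|111⟩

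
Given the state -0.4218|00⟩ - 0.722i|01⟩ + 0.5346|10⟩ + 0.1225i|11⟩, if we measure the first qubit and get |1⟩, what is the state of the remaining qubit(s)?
0.9747|0⟩ + 0.2234i|1⟩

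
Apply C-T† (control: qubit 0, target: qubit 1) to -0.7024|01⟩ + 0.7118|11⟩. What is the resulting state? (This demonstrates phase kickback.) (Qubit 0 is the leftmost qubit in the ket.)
-0.7024|01⟩ + (0.5033 - 0.5033i)|11⟩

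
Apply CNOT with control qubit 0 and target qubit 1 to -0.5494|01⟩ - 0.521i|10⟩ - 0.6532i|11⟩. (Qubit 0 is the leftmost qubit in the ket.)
-0.5494|01⟩ - 0.6532i|10⟩ - 0.521i|11⟩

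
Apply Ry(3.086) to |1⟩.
-0.9996|0⟩ + 0.02779|1⟩

Ry(3.086) = [[cos(θ/2), −sin(θ/2)], [sin(θ/2), cos(θ/2)]]; θ = 3.086, cos(θ/2) ≈ 0.0277927, sin(θ/2) ≈ 0.999614.
With a = amp(|0⟩) = 0 and b = amp(|1⟩) = 1:
new amp(|0⟩) = (0.0277927)·a + (-0.999614)·b = -0.9996
new amp(|1⟩) = (0.999614)·a + (0.0277927)·b = 0.02779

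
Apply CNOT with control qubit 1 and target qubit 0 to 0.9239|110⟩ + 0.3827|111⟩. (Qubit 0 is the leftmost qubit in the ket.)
0.9239|010⟩ + 0.3827|011⟩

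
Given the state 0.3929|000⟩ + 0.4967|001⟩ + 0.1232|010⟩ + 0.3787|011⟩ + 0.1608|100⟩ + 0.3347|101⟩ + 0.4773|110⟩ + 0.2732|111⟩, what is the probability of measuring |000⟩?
0.1544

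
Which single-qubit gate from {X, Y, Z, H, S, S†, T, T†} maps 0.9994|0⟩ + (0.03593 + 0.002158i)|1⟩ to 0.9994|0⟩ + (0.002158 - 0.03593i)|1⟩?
S†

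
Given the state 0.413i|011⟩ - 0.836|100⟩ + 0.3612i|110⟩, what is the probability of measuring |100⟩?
0.6989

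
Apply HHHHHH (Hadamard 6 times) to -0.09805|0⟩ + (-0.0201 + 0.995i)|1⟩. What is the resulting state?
-0.09805|0⟩ + (-0.0201 + 0.995i)|1⟩

H² = I, so an even number of Hadamards cancels: H^6 = I and the state is unchanged.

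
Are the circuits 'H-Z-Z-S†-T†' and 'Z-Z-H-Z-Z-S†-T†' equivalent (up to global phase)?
Yes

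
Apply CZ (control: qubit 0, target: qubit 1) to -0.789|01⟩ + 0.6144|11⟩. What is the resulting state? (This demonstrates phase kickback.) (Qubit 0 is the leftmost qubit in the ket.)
-0.789|01⟩ - 0.6144|11⟩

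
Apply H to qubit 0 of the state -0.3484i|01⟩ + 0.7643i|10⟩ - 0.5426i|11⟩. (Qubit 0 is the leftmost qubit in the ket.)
0.5404i|00⟩ - 0.63i|01⟩ - 0.5404i|10⟩ + 0.1373i|11⟩

H on qubit 0 mixes each pair of kets that differ only in qubit 0: amplitudes (a, b) of (|…0…⟩, |…1…⟩) become ((a + b)/√2, (a − b)/√2). Kets absent from the input have amplitude 0.
(|00⟩, |10⟩): (a, b) = (0, 0.7643i) → (0.5404i, -0.5404i)
(|01⟩, |11⟩): (a, b) = (-0.3484i, -0.5426i) → (-0.63i, 0.1373i)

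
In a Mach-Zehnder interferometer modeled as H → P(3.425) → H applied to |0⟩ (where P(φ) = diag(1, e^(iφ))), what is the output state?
(0.01995 - 0.1398i)|0⟩ + (0.9801 + 0.1398i)|1⟩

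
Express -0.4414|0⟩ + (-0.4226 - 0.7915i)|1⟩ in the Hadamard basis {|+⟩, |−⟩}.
(-0.6109 - 0.5597i)|+⟩ + (-0.01329 + 0.5597i)|−⟩

With |ψ⟩ = α|0⟩ + β|1⟩, the Hadamard-basis coefficients are ⟨+|ψ⟩ = (α + β)/√2 and ⟨−|ψ⟩ = (α − β)/√2.
Here α = -0.4414, β = (-0.4226 - 0.7915i): (α + β)/√2 = (-0.6109 - 0.5597i), (α − β)/√2 = (-0.01329 + 0.5597i).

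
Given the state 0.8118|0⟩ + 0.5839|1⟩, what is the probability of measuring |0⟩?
0.659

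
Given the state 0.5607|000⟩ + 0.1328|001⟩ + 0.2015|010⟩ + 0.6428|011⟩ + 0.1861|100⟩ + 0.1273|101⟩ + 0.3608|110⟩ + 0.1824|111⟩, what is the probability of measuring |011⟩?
0.4132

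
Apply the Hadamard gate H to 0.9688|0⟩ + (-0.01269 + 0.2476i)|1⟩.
(0.6761 + 0.1751i)|0⟩ + (0.694 - 0.1751i)|1⟩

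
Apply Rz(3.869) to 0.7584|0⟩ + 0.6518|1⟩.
(-0.2698 - 0.7088i)|0⟩ + (-0.2319 + 0.6092i)|1⟩

Rz(3.869) = [[e^(−iθ/2), 0], [0, e^(iθ/2)]] with e^(±iθ/2) = cos(θ/2) ± i·sin(θ/2); θ = 3.869, cos(θ/2) ≈ -0.355738, sin(θ/2) ≈ 0.934586.
With a = amp(|0⟩) = 0.7584 and b = amp(|1⟩) = 0.6518:
new amp(|0⟩) = (-0.355738 - 0.934586i)·a = (-0.2698 - 0.7088i)
new amp(|1⟩) = (-0.355738 + 0.934586i)·b = (-0.2319 + 0.6092i)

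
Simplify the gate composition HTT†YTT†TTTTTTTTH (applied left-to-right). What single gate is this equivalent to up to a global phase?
Y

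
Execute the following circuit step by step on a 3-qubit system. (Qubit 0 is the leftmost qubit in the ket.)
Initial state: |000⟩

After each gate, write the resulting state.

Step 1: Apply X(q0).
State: |100⟩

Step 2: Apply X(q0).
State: |000⟩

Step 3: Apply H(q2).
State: 1/√2|000⟩ + 1/√2|001⟩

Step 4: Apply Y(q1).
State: (1/√2)i|010⟩ + (1/√2)i|011⟩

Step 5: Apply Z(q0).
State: (1/√2)i|010⟩ + (1/√2)i|011⟩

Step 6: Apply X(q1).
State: (1/√2)i|000⟩ + (1/√2)i|001⟩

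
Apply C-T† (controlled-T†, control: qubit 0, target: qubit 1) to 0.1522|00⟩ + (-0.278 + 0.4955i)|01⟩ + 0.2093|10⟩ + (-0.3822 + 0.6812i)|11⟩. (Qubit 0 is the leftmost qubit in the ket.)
0.1522|00⟩ + (-0.278 + 0.4955i)|01⟩ + 0.2093|10⟩ + (0.2114 + 0.7519i)|11⟩

C-T† leaves the control-|0⟩ kets |00⟩, |01⟩ unchanged and applies T† to qubit 1 on the control-|1⟩ pair (|10⟩, |11⟩).
T† = [[1, 0], [0, (1/√2 - (1/√2)i)]].
With a = amp(|10⟩) = 0.2093 and b = amp(|11⟩) = (-0.3822 + 0.6812i):
new amp(|10⟩) = (1)·a = 0.2093
new amp(|11⟩) = (1/√2 - (1/√2)i)·b = (0.2114 + 0.7519i)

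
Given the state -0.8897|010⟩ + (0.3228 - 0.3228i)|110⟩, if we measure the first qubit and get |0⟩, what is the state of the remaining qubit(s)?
-|10⟩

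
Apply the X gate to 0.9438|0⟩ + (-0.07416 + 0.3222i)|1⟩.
(-0.07416 + 0.3222i)|0⟩ + 0.9438|1⟩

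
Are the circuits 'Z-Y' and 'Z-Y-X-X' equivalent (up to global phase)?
Yes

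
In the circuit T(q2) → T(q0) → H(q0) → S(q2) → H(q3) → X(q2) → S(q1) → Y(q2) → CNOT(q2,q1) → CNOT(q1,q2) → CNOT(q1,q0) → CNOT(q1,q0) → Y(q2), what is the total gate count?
13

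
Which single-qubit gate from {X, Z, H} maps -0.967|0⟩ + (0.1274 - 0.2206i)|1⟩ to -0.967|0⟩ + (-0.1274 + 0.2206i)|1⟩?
Z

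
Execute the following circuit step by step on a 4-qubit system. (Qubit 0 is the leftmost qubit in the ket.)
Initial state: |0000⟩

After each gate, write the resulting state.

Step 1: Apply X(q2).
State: |0010⟩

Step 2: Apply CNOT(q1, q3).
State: |0010⟩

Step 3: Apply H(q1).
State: 1/√2|0010⟩ + 1/√2|0110⟩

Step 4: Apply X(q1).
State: 1/√2|0010⟩ + 1/√2|0110⟩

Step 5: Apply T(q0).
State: 1/√2|0010⟩ + 1/√2|0110⟩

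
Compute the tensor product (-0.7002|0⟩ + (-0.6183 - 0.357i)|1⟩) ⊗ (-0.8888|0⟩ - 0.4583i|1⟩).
0.6223|00⟩ + 0.3209i|01⟩ + (0.5495 + 0.3173i)|10⟩ + (-0.1636 + 0.2834i)|11⟩

amp(|b₁b₂…⟩) = product of the factor amplitudes for bits b₁, b₂, …; only kets whose every factor amplitude is nonzero survive.
|00⟩: (-0.7002)(-0.8888) = 0.6223
|01⟩: (-0.7002)(-0.4583i) = 0.3209i
|10⟩: (-0.6183 - 0.357i)(-0.8888) = (0.5495 + 0.3173i)
|11⟩: (-0.6183 - 0.357i)(-0.4583i) = (-0.1636 + 0.2834i)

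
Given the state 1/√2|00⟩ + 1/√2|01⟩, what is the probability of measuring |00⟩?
1/2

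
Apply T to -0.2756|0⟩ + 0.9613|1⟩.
-0.2756|0⟩ + (0.6797 + 0.6797i)|1⟩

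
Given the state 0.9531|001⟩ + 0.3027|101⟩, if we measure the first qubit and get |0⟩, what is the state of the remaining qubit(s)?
|01⟩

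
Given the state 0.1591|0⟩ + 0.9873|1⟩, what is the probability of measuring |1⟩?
0.9748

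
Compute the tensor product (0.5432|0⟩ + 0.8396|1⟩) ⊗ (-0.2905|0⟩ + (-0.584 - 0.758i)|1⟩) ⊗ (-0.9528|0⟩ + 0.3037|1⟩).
0.1504|000⟩ - 0.04792|001⟩ + (0.3023 + 0.3923i)|010⟩ + (-0.09634 - 0.125i)|011⟩ + 0.2324|100⟩ - 0.07407|101⟩ + (0.4672 + 0.6064i)|110⟩ + (-0.1489 - 0.1933i)|111⟩

amp(|b₁b₂…⟩) = product of the factor amplitudes for bits b₁, b₂, …; only kets whose every factor amplitude is nonzero survive.
|000⟩: (0.5432)(-0.2905)(-0.9528) = 0.1504
|001⟩: (0.5432)(-0.2905)(0.3037) = -0.04792
|010⟩: (0.5432)(-0.584 - 0.758i)(-0.9528) = (0.3023 + 0.3923i)
|011⟩: (0.5432)(-0.584 - 0.758i)(0.3037) = (-0.09634 - 0.125i)
|100⟩: (0.8396)(-0.2905)(-0.9528) = 0.2324
|101⟩: (0.8396)(-0.2905)(0.3037) = -0.07407
|110⟩: (0.8396)(-0.584 - 0.758i)(-0.9528) = (0.4672 + 0.6064i)
|111⟩: (0.8396)(-0.584 - 0.758i)(0.3037) = (-0.1489 - 0.1933i)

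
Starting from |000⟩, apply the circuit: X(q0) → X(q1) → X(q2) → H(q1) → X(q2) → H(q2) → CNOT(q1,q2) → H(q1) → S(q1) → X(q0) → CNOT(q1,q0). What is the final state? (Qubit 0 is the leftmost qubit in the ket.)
(1/√2)i|110⟩ + (1/√2)i|111⟩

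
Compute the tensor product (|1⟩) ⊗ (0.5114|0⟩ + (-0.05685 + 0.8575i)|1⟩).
0.5114|10⟩ + (-0.05685 + 0.8575i)|11⟩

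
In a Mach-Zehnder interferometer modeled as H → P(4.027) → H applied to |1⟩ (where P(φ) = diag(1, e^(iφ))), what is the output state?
(0.8165 + 0.3871i)|0⟩ + (0.1835 - 0.3871i)|1⟩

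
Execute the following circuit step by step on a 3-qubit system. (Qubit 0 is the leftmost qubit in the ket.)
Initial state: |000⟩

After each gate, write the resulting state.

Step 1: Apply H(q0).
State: 1/√2|000⟩ + 1/√2|100⟩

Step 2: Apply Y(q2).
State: (1/√2)i|001⟩ + (1/√2)i|101⟩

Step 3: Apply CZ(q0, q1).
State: (1/√2)i|001⟩ + (1/√2)i|101⟩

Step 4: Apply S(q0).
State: (1/√2)i|001⟩ - 1/√2|101⟩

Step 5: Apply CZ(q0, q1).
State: (1/√2)i|001⟩ - 1/√2|101⟩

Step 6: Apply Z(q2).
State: -(1/√2)i|001⟩ + 1/√2|101⟩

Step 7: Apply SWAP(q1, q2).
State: -(1/√2)i|010⟩ + 1/√2|110⟩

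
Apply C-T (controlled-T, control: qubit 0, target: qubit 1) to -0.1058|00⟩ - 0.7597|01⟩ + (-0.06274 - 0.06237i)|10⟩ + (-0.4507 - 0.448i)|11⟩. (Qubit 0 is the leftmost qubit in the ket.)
-0.1058|00⟩ - 0.7597|01⟩ + (-0.06274 - 0.06237i)|10⟩ + (-0.001909 - 0.6355i)|11⟩

C-T leaves the control-|0⟩ kets |00⟩, |01⟩ unchanged and applies T to qubit 1 on the control-|1⟩ pair (|10⟩, |11⟩).
T = [[1, 0], [0, (1/√2 + (1/√2)i)]].
With a = amp(|10⟩) = (-0.06274 - 0.06237i) and b = amp(|11⟩) = (-0.4507 - 0.448i):
new amp(|10⟩) = (1)·a = (-0.06274 - 0.06237i)
new amp(|11⟩) = (1/√2 + (1/√2)i)·b = (-0.001909 - 0.6355i)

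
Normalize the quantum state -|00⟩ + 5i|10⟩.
-0.1961|00⟩ + 0.9806i|10⟩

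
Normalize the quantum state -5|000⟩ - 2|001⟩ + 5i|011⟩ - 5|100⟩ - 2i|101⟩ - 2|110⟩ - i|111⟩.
-0.533|000⟩ - 0.2132|001⟩ + 0.533i|011⟩ - 0.533|100⟩ - 0.2132i|101⟩ - 0.2132|110⟩ - 0.1066i|111⟩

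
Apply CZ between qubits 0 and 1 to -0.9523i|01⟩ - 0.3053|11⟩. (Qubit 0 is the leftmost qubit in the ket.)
-0.9523i|01⟩ + 0.3053|11⟩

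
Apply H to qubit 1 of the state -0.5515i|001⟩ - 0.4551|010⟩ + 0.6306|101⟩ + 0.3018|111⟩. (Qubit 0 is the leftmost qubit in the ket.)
-0.3218|000⟩ - 0.39i|001⟩ + 0.3218|010⟩ - 0.39i|011⟩ + 0.6593|101⟩ + 0.2325|111⟩

H on qubit 1 mixes each pair of kets that differ only in qubit 1: amplitudes (a, b) of (|…0…⟩, |…1…⟩) become ((a + b)/√2, (a − b)/√2). Kets absent from the input have amplitude 0.
(|000⟩, |010⟩): (a, b) = (0, -0.4551) → (-0.3218, 0.3218)
(|001⟩, |011⟩): (a, b) = (-0.5515i, 0) → (-0.39i, -0.39i)
(|101⟩, |111⟩): (a, b) = (0.6306, 0.3018) → (0.6593, 0.2325)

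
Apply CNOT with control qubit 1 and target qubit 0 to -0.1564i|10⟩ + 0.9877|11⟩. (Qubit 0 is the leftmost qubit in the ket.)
0.9877|01⟩ - 0.1564i|10⟩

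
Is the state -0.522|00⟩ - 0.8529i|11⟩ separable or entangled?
Entangled

Writing the state as a|00⟩ + b|01⟩ + c|10⟩ + d|11⟩, it is a product state iff ad − bc = 0.
Here (a, b, c, d) = (-0.522, 0, 0, -0.8529i): ad − bc = (-0.522)(-0.8529i) − (0)(0) = 0.4452i ≠ 0, so the state is entangled.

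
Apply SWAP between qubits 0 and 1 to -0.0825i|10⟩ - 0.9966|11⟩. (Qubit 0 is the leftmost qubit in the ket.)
-0.0825i|01⟩ - 0.9966|11⟩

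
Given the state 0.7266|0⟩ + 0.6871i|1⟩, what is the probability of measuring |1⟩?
0.4721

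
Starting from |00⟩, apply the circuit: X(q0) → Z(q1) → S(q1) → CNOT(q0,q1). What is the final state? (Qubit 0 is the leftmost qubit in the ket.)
|11⟩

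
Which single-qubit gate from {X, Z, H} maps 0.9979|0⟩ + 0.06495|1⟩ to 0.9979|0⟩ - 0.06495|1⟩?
Z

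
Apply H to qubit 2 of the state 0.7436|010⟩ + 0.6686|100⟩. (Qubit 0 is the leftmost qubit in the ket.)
0.5258|010⟩ + 0.5258|011⟩ + 0.4728|100⟩ + 0.4728|101⟩

H on qubit 2 mixes each pair of kets that differ only in qubit 2: amplitudes (a, b) of (|…0…⟩, |…1…⟩) become ((a + b)/√2, (a − b)/√2). Kets absent from the input have amplitude 0.
(|010⟩, |011⟩): (a, b) = (0.7436, 0) → (0.5258, 0.5258)
(|100⟩, |101⟩): (a, b) = (0.6686, 0) → (0.4728, 0.4728)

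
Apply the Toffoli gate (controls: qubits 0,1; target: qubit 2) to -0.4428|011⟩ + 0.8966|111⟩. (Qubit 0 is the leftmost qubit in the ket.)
-0.4428|011⟩ + 0.8966|110⟩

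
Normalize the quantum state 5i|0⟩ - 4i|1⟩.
0.7809i|0⟩ - 0.6247i|1⟩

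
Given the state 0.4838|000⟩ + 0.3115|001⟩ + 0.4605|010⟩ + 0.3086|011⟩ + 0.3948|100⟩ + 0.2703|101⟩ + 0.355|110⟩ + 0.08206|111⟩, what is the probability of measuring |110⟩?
0.126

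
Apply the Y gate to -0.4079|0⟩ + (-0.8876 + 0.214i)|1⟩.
(0.214 + 0.8876i)|0⟩ - 0.4079i|1⟩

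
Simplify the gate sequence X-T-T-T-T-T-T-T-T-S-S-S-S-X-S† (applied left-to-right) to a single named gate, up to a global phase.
S†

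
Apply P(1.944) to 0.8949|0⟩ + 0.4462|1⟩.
0.8949|0⟩ + (-0.1627 + 0.4155i)|1⟩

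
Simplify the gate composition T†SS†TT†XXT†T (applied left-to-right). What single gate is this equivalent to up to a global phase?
T†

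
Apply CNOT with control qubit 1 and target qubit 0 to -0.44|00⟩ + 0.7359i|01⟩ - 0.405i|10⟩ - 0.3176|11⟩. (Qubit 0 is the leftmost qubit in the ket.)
-0.44|00⟩ - 0.3176|01⟩ - 0.405i|10⟩ + 0.7359i|11⟩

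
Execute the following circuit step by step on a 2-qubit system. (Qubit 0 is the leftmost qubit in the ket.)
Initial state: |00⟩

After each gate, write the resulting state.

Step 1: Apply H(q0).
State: 1/√2|00⟩ + 1/√2|10⟩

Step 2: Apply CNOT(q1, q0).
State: 1/√2|00⟩ + 1/√2|10⟩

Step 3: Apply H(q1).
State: 1/2|00⟩ + 1/2|01⟩ + 1/2|10⟩ + 1/2|11⟩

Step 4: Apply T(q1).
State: 1/2|00⟩ + (1/√8 + (1/√8)i)|01⟩ + 1/2|10⟩ + (1/√8 + (1/√8)i)|11⟩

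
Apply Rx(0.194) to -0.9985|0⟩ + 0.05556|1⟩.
(-0.9938 - 0.005381i)|0⟩ + (0.0553 + 0.0967i)|1⟩

Rx(0.194) = [[cos(θ/2), −i·sin(θ/2)], [−i·sin(θ/2), cos(θ/2)]]; θ = 0.194, cos(θ/2) ≈ 0.995299, sin(θ/2) ≈ 0.096848.
With a = amp(|0⟩) = -0.9985 and b = amp(|1⟩) = 0.05556:
new amp(|0⟩) = (0.995299)·a + (-0.096848i)·b = (-0.9938 - 0.005381i)
new amp(|1⟩) = (-0.096848i)·a + (0.995299)·b = (0.0553 + 0.0967i)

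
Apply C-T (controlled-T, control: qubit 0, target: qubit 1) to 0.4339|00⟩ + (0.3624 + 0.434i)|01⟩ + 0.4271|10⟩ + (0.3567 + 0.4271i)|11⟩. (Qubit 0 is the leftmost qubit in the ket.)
0.4339|00⟩ + (0.3624 + 0.434i)|01⟩ + 0.4271|10⟩ + (-0.04978 + 0.5542i)|11⟩

C-T leaves the control-|0⟩ kets |00⟩, |01⟩ unchanged and applies T to qubit 1 on the control-|1⟩ pair (|10⟩, |11⟩).
T = [[1, 0], [0, (1/√2 + (1/√2)i)]].
With a = amp(|10⟩) = 0.4271 and b = amp(|11⟩) = (0.3567 + 0.4271i):
new amp(|10⟩) = (1)·a = 0.4271
new amp(|11⟩) = (1/√2 + (1/√2)i)·b = (-0.04978 + 0.5542i)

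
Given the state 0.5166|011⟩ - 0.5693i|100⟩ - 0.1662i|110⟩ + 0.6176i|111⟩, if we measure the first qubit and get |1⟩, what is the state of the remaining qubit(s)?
-0.6649i|00⟩ - 0.1941i|10⟩ + 0.7213i|11⟩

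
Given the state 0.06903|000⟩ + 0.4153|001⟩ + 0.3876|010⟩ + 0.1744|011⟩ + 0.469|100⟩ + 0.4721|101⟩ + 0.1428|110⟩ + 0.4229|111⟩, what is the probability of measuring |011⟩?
0.03042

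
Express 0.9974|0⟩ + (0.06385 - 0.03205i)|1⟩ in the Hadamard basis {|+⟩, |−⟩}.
(0.7504 - 0.02266i)|+⟩ + (0.6601 + 0.02266i)|−⟩

With |ψ⟩ = α|0⟩ + β|1⟩, the Hadamard-basis coefficients are ⟨+|ψ⟩ = (α + β)/√2 and ⟨−|ψ⟩ = (α − β)/√2.
Here α = 0.9974, β = (0.06385 - 0.03205i): (α + β)/√2 = (0.7504 - 0.02266i), (α − β)/√2 = (0.6601 + 0.02266i).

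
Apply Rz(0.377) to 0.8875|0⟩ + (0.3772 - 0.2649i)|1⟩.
(0.8718 - 0.1663i)|0⟩ + (0.4202 - 0.1895i)|1⟩

Rz(0.377) = [[e^(−iθ/2), 0], [0, e^(iθ/2)]] with e^(±iθ/2) = cos(θ/2) ± i·sin(θ/2); θ = 0.377, cos(θ/2) ≈ 0.982286, sin(θ/2) ≈ 0.187386.
With a = amp(|0⟩) = 0.8875 and b = amp(|1⟩) = (0.3772 - 0.2649i):
new amp(|0⟩) = (0.982286 - 0.187386i)·a = (0.8718 - 0.1663i)
new amp(|1⟩) = (0.982286 + 0.187386i)·b = (0.4202 - 0.1895i)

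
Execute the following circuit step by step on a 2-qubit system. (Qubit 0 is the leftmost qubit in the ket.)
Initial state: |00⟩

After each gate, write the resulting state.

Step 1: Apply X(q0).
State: |10⟩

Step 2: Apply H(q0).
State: 1/√2|00⟩ - 1/√2|10⟩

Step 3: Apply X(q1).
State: 1/√2|01⟩ - 1/√2|11⟩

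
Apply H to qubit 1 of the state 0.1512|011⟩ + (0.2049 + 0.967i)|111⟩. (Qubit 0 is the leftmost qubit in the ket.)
0.1069|001⟩ - 0.1069|011⟩ + (0.1449 + 0.6838i)|101⟩ + (-0.1449 - 0.6838i)|111⟩

H on qubit 1 mixes each pair of kets that differ only in qubit 1: amplitudes (a, b) of (|…0…⟩, |…1…⟩) become ((a + b)/√2, (a − b)/√2). Kets absent from the input have amplitude 0.
(|001⟩, |011⟩): (a, b) = (0, 0.1512) → (0.1069, -0.1069)
(|101⟩, |111⟩): (a, b) = (0, (0.2049 + 0.967i)) → ((0.1449 + 0.6838i), (-0.1449 - 0.6838i))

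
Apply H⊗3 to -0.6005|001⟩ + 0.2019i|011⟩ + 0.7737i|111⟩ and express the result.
(-0.2123 + 0.3449i)|000⟩ + (0.2123 - 0.3449i)|001⟩ + (-0.2123 - 0.3449i)|010⟩ + (0.2123 + 0.3449i)|011⟩ + (-0.2123 - 0.2022i)|100⟩ + (0.2123 + 0.2022i)|101⟩ + (-0.2123 + 0.2022i)|110⟩ + (0.2123 - 0.2022i)|111⟩

H⊗3 gives amp(|y⟩) = (1/2√2) Σ_x (−1)^(x·y) amp(|x⟩), where x·y is the number of positions in which both x and y have a 1.
|000⟩: (-0.6005 + 0.2019i + 0.7737i)/(2√2) = (-0.2123 + 0.3449i)
|001⟩: (0.6005 - 0.2019i - 0.7737i)/(2√2) = (0.2123 - 0.3449i)
|010⟩: (-0.6005 - 0.2019i - 0.7737i)/(2√2) = (-0.2123 - 0.3449i)
|011⟩: (0.6005 + 0.2019i + 0.7737i)/(2√2) = (0.2123 + 0.3449i)
|100⟩: (-0.6005 + 0.2019i - 0.7737i)/(2√2) = (-0.2123 - 0.2022i)
|101⟩: (0.6005 - 0.2019i + 0.7737i)/(2√2) = (0.2123 + 0.2022i)
|110⟩: (-0.6005 - 0.2019i + 0.7737i)/(2√2) = (-0.2123 + 0.2022i)
|111⟩: (0.6005 + 0.2019i - 0.7737i)/(2√2) = (0.2123 - 0.2022i)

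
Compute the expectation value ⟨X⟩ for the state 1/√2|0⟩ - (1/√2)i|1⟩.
0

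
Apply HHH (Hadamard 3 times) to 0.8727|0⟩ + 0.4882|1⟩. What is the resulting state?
0.9623|0⟩ + 0.2719|1⟩

H² = I, so H^3 = H: a single Hadamard. With (a, b) = (0.8727, 0.4882), H gives ((a + b)/√2, (a − b)/√2) = (0.9623, 0.2719).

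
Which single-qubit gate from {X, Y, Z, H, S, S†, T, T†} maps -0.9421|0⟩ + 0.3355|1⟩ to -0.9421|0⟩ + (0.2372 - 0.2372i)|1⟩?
T†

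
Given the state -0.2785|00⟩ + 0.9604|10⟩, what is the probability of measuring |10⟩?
0.9224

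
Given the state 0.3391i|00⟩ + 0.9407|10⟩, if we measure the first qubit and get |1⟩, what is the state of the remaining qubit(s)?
|0⟩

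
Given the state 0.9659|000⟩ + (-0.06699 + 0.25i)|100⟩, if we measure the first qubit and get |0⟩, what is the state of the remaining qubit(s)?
|00⟩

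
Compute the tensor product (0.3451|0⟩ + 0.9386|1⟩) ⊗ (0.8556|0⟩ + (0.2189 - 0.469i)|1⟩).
0.2953|00⟩ + (0.07554 - 0.1619i)|01⟩ + 0.8031|10⟩ + (0.2055 - 0.4402i)|11⟩

amp(|b₁b₂…⟩) = product of the factor amplitudes for bits b₁, b₂, …; only kets whose every factor amplitude is nonzero survive.
|00⟩: (0.3451)(0.8556) = 0.2953
|01⟩: (0.3451)(0.2189 - 0.469i) = (0.07554 - 0.1619i)
|10⟩: (0.9386)(0.8556) = 0.8031
|11⟩: (0.9386)(0.2189 - 0.469i) = (0.2055 - 0.4402i)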